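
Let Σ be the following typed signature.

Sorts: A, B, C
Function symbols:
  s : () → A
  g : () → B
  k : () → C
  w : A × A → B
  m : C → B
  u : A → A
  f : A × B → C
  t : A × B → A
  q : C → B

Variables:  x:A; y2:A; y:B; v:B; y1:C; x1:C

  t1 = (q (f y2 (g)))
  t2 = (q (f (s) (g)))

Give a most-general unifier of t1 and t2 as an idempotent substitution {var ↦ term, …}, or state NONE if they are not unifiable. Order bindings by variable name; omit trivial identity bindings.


{y2 ↦ (s)}


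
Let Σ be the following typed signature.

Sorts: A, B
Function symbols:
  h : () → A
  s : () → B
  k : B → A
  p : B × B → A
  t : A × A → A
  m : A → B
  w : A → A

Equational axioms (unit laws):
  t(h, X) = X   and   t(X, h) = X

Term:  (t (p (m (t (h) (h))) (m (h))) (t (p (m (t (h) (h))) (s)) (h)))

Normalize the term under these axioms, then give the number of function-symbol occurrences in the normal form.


1. (t (p (m (t (h) (h))) (m (h))) (t (p (m (t (h) (h))) (s)) (h)))  →  (t (p (m (h)) (m (h))) (t (p (m (t (h) (h))) (s)) (h)))
2. (t (p (m (h)) (m (h))) (t (p (m (t (h) (h))) (s)) (h)))  →  (t (p (m (h)) (m (h))) (p (m (t (h) (h))) (s)))
3. (t (p (m (h)) (m (h))) (p (m (t (h) (h))) (s)))  →  (t (p (m (h)) (m (h))) (p (m (h)) (s)))
normal form: (t (p (m (h)) (m (h))) (p (m (h)) (s)))

size = 10


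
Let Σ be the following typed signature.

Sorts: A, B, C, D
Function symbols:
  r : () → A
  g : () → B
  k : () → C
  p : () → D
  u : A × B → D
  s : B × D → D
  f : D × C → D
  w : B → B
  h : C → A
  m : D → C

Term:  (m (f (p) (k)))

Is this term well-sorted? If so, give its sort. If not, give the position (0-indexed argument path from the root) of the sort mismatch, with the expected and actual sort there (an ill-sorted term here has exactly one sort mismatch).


well-sorted; sort = C

    (p) : D
    (k) : C
  (f (p) (k)) : D
(m (f (p) (k))) : C


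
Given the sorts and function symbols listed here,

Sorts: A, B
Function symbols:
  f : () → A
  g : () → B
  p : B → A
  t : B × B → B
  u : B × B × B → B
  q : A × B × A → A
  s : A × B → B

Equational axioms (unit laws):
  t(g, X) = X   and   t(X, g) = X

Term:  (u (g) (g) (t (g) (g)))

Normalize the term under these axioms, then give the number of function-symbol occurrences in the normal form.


size = 4

1. (u (g) (g) (t (g) (g)))  →  (u (g) (g) (g))
normal form: (u (g) (g) (g))


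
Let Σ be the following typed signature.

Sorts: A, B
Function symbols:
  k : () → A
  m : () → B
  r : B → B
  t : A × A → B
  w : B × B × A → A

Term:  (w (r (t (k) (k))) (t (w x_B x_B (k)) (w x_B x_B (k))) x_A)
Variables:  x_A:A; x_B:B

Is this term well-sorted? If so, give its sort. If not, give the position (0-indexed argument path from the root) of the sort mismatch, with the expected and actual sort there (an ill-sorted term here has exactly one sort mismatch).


      (k) : A
      (k) : A
    (t (k) (k)) : B
  (r (t (k) (k))) : B
      x_B : B
      x_B : B
      (k) : A
    (w x_B x_B (k)) : A
      x_B : B
      x_B : B
      (k) : A
    (w x_B x_B (k)) : A
  (t (w x_B x_B (k)) (w x_B x_B (k))) : B
  x_A : A
(w (r (t (k) (k))) (t (w x_B x_B (k)) (w x_B x_B (k))) x_A) : A

well-sorted; sort = A


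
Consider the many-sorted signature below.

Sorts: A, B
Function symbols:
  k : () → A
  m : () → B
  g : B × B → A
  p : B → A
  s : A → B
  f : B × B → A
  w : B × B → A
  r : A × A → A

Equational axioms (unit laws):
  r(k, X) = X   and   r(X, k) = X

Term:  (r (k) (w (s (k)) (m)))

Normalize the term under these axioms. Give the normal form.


1. (r (k) (w (s (k)) (m)))  →  (w (s (k)) (m))

normal form = (w (s (k)) (m))


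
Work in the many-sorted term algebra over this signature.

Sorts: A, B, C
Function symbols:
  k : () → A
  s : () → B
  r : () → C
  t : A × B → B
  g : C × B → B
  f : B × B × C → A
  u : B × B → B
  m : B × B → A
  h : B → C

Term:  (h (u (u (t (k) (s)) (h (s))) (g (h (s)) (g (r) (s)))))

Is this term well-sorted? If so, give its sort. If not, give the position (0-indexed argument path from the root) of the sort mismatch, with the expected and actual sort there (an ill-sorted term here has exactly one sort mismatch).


ill-sorted at position [0, 0, 1]: expected B, got C

        (k) : A
        (s) : B
      (t (k) (s)) : B
        (s) : B
      (h (s)) : C
    (u (t (k) (s)) (h (s))) : ✗ arg 1 at [0, 0, 1] has sort C, expected B
        (s) : B
      (h (s)) : C
        (r) : C
        (s) : B
      (g (r) (s)) : B
    (g (h (s)) (g (r) (s))) : B


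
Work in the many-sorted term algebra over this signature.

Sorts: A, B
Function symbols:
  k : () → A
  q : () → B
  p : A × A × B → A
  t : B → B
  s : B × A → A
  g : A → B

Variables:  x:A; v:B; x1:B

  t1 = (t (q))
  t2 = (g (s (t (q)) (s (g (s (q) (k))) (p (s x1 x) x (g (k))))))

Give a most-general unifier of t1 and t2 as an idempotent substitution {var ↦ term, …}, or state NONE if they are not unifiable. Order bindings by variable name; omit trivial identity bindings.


head clash or occurs-check failure — not unifiable

NONE (not unifiable)


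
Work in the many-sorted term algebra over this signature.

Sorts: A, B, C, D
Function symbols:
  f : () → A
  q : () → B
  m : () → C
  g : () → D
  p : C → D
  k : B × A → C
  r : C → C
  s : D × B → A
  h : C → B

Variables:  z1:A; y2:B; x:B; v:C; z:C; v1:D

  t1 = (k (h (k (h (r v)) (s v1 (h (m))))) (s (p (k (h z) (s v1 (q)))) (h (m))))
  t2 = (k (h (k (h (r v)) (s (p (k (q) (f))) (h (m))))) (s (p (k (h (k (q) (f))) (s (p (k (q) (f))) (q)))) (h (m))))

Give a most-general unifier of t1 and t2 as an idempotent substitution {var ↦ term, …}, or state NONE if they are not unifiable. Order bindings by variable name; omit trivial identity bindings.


{v1 ↦ (p (k (q) (f))), z ↦ (k (q) (f))}


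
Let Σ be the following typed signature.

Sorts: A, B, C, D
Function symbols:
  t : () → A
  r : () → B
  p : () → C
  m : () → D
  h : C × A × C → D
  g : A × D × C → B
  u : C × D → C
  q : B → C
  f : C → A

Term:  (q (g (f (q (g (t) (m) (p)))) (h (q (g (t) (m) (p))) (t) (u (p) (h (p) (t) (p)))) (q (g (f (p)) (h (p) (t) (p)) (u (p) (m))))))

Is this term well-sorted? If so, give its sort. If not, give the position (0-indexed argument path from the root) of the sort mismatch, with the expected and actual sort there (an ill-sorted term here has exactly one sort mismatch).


well-sorted; sort = C

          (t) : A
          (m) : D
          (p) : C
        (g (t) (m) (p)) : B
      (q (g (t) (m) (p))) : C
    (f (q (g (t) (m) (p)))) : A
          (t) : A
          (m) : D
          (p) : C
        (g (t) (m) (p)) : B
      (q (g (t) (m) (p))) : C
      (t) : A
        (p) : C
          (p) : C
          (t) : A
          (p) : C
        (h (p) (t) (p)) : D
      (u (p) (h (p) (t) (p))) : C
    (h (q (g (t) (m) (p))) (t) (u (p) (h (p) (t) (p)))) : D
          (p) : C
        (f (p)) : A
          (p) : C
          (t) : A
          (p) : C
        (h (p) (t) (p)) : D
          (p) : C
          (m) : D
        (u (p) (m)) : C
      (g (f (p)) (h (p) (t) (p)) (u (p) (m))) : B
    (q (g (f (p)) (h (p) (t) (p)) (u (p) (m)))) : C
  (g (f (q (g (t) (m) (p)))) (h (q (g (t) (m) (p))) (t) (u (p) (h (p) (t) (p)))) (q (g (f (p)) (h (p) (t) (p)) (u (p) (m))))) : B
(q (g (f (q (g (t) (m) (p)))) (h (q (g (t) (m) (p))) (t) (u (p) (h (p) (t) (p)))) (q (g (f (p)) (h (p) (t) (p)) (u (p) (m)))))) : C


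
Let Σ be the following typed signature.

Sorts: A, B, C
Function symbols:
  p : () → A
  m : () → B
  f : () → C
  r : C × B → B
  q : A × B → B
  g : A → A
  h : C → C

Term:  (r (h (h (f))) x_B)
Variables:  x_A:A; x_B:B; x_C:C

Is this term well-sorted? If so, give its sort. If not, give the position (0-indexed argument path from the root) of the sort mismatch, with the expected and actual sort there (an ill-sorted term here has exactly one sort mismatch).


      (f) : C
    (h (f)) : C
  (h (h (f))) : C
  x_B : B
(r (h (h (f))) x_B) : B

well-sorted; sort = B


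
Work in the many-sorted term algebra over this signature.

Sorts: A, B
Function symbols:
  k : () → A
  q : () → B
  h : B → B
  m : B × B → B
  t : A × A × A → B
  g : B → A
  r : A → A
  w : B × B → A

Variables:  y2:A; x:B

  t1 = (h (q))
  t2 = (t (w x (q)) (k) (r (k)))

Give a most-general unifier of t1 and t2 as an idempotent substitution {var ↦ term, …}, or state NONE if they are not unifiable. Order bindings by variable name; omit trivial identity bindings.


NONE (not unifiable)

head clash or occurs-check failure — not unifiable


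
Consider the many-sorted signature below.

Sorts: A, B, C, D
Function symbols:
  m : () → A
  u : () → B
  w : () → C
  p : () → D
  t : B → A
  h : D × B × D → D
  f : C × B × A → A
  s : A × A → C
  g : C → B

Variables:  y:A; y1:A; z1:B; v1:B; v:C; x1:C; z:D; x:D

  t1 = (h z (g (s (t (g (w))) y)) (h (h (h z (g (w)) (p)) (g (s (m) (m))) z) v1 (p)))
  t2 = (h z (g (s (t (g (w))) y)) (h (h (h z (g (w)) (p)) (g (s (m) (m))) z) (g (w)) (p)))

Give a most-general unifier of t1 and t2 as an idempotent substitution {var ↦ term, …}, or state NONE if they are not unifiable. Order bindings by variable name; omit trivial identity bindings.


{v1 ↦ (g (w))}


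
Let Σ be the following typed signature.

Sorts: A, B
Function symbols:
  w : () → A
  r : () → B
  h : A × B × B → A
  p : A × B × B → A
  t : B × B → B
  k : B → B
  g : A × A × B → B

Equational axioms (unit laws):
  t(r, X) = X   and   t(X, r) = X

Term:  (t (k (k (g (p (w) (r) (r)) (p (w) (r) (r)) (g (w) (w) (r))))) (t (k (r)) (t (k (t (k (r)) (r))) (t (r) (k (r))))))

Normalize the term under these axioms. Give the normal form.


1. (t (k (k (g (p (w) (r) (r)) (p (w) (r) (r)) (g (w) (w) (r))))) (t (k (r)) (t (k (t (k (r)) (r))) (t (r) (k (r))))))  →  (t (k (k (g (p (w) (r) (r)) (p (w) (r) (r)) (g (w) (w) (r))))) (t (k (r)) (t (k (k (r))) (t (r) (k (r))))))
2. (t (k (k (g (p (w) (r) (r)) (p (w) (r) (r)) (g (w) (w) (r))))) (t (k (r)) (t (k (k (r))) (t (r) (k (r))))))  →  (t (k (k (g (p (w) (r) (r)) (p (w) (r) (r)) (g (w) (w) (r))))) (t (k (r)) (t (k (k (r))) (k (r)))))

normal form = (t (k (k (g (p (w) (r) (r)) (p (w) (r) (r)) (g (w) (w) (r))))) (t (k (r)) (t (k (k (r))) (k (r)))))


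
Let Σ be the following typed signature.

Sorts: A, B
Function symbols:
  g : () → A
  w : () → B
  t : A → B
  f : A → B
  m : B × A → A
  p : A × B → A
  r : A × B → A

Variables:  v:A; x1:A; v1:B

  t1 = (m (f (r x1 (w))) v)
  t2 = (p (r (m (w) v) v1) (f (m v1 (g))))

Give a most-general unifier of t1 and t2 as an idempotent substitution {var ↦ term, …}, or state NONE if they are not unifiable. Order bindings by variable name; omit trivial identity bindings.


head clash or occurs-check failure — not unifiable

NONE (not unifiable)


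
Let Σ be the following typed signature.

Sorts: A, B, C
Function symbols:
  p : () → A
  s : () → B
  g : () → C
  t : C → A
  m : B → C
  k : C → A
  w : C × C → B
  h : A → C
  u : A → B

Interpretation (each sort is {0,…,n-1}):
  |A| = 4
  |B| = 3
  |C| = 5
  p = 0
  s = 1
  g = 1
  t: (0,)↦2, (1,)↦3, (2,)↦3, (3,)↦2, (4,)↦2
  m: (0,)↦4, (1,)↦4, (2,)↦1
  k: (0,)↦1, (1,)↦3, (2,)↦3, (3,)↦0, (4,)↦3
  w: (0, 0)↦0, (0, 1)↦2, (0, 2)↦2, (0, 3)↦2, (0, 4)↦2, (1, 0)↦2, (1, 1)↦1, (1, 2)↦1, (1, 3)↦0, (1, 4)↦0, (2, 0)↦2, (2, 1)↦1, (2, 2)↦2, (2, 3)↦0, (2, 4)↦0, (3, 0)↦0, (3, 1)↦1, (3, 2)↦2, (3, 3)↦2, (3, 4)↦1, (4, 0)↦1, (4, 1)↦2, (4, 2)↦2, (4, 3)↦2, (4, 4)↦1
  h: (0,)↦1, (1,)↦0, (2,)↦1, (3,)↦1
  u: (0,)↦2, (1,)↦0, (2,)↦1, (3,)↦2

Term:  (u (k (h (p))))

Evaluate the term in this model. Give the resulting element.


value = 2

  p = 0
  (h (p)) = h(0,) = 1
  (k (h (p))) = k(1,) = 3
  (u (k (h (p)))) = u(3,) = 2


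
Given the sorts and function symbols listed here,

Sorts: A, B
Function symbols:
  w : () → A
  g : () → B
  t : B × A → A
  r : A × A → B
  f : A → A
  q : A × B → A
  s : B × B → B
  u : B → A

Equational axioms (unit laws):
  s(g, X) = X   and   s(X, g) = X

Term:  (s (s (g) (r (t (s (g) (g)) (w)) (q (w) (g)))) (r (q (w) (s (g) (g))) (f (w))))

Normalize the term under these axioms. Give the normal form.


1. (s (s (g) (r (t (s (g) (g)) (w)) (q (w) (g)))) (r (q (w) (s (g) (g))) (f (w))))  →  (s (r (t (s (g) (g)) (w)) (q (w) (g))) (r (q (w) (s (g) (g))) (f (w))))
2. (s (r (t (s (g) (g)) (w)) (q (w) (g))) (r (q (w) (s (g) (g))) (f (w))))  →  (s (r (t (g) (w)) (q (w) (g))) (r (q (w) (s (g) (g))) (f (w))))
3. (s (r (t (g) (w)) (q (w) (g))) (r (q (w) (s (g) (g))) (f (w))))  →  (s (r (t (g) (w)) (q (w) (g))) (r (q (w) (g)) (f (w))))

normal form = (s (r (t (g) (w)) (q (w) (g))) (r (q (w) (g)) (f (w))))


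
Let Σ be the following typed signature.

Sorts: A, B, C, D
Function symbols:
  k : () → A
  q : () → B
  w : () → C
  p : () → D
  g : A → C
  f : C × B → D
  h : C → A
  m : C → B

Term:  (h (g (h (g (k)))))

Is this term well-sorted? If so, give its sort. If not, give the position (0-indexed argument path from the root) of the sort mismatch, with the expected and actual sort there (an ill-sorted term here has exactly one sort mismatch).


well-sorted; sort = A

        (k) : A
      (g (k)) : C
    (h (g (k))) : A
  (g (h (g (k)))) : C
(h (g (h (g (k))))) : A


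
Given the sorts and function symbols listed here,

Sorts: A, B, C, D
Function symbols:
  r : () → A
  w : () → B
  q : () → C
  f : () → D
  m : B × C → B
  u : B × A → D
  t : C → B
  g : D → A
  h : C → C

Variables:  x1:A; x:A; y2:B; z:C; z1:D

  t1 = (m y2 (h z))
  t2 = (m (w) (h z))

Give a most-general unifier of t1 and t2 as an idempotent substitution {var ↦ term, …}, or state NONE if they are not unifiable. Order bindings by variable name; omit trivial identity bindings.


{y2 ↦ (w)}


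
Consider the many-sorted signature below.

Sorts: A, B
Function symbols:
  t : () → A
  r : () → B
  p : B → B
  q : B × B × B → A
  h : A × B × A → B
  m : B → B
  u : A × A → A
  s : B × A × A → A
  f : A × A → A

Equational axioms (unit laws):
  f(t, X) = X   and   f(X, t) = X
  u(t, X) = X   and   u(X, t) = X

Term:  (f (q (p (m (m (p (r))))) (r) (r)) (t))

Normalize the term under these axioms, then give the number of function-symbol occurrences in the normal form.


size = 8

1. (f (q (p (m (m (p (r))))) (r) (r)) (t))  →  (q (p (m (m (p (r))))) (r) (r))
normal form: (q (p (m (m (p (r))))) (r) (r))


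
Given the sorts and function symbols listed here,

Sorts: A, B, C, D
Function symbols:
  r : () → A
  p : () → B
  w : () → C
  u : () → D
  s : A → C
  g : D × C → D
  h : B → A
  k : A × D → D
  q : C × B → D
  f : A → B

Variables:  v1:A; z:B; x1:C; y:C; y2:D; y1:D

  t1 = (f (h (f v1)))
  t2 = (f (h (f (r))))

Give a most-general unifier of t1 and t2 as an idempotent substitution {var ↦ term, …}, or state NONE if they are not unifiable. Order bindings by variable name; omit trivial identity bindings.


{v1 ↦ (r)}


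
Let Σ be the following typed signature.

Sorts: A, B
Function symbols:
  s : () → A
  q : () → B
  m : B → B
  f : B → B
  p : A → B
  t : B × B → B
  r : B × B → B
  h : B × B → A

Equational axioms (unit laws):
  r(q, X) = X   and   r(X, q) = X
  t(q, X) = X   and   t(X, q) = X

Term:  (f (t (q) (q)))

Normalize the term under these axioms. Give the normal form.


1. (f (t (q) (q)))  →  (f (q))

normal form = (f (q))


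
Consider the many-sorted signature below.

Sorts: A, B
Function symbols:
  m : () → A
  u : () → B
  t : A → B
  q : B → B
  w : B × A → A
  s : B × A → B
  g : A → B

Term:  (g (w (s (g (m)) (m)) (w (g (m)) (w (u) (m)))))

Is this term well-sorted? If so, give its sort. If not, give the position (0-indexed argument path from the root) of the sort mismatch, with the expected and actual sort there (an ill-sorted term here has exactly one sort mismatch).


well-sorted; sort = B

        (m) : A
      (g (m)) : B
      (m) : A
    (s (g (m)) (m)) : B
        (m) : A
      (g (m)) : B
        (u) : B
        (m) : A
      (w (u) (m)) : A
    (w (g (m)) (w (u) (m))) : A
  (w (s (g (m)) (m)) (w (g (m)) (w (u) (m)))) : A
(g (w (s (g (m)) (m)) (w (g (m)) (w (u) (m))))) : B


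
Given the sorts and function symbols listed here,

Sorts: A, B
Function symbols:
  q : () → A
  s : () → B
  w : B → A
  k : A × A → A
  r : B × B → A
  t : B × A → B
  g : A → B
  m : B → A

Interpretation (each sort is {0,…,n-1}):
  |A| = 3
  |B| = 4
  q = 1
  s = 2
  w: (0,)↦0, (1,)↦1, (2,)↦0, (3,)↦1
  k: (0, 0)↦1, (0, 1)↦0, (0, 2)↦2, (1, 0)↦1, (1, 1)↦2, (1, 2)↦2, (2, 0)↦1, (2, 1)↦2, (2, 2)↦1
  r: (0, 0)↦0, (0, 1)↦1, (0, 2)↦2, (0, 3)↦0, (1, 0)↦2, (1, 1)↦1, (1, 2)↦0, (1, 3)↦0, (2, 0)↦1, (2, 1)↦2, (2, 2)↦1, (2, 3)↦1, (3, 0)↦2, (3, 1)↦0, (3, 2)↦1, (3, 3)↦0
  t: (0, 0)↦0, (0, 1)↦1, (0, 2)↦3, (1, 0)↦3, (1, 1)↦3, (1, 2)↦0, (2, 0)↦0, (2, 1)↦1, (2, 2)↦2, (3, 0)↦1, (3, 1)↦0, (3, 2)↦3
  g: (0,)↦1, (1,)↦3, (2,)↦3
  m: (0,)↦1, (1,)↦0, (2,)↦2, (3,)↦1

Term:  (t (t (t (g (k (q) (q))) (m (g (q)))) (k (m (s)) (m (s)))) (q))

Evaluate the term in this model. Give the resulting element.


  q = 1
  q = 1
  (k (q) (q)) = k(1, 1) = 2
  (g (k (q) (q))) = g(2,) = 3
  q = 1
  (g (q)) = g(1,) = 3
  (m (g (q))) = m(3,) = 1
  (t (g (k (q) (q))) (m (g (q)))) = t(3, 1) = 0
  s = 2
  (m (s)) = m(2,) = 2
  s = 2
  (m (s)) = m(2,) = 2
  (k (m (s)) (m (s))) = k(2, 2) = 1
  (t (t (g (k (q) (q))) (m (g (q)))) (k (m (s)) (m (s)))) = t(0, 1) = 1
  q = 1
  (t (t (t (g (k (q) (q))) (m (g (q)))) (k (m (s)) (m (s)))) (q)) = t(1, 1) = 3

value = 3


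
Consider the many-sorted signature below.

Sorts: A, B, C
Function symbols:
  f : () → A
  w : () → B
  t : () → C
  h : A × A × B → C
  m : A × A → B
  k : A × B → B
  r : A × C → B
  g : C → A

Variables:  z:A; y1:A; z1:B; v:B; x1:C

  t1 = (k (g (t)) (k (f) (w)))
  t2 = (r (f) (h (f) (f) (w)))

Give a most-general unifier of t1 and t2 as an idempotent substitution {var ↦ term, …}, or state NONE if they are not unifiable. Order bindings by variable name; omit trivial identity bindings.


head clash or occurs-check failure — not unifiable

NONE (not unifiable)


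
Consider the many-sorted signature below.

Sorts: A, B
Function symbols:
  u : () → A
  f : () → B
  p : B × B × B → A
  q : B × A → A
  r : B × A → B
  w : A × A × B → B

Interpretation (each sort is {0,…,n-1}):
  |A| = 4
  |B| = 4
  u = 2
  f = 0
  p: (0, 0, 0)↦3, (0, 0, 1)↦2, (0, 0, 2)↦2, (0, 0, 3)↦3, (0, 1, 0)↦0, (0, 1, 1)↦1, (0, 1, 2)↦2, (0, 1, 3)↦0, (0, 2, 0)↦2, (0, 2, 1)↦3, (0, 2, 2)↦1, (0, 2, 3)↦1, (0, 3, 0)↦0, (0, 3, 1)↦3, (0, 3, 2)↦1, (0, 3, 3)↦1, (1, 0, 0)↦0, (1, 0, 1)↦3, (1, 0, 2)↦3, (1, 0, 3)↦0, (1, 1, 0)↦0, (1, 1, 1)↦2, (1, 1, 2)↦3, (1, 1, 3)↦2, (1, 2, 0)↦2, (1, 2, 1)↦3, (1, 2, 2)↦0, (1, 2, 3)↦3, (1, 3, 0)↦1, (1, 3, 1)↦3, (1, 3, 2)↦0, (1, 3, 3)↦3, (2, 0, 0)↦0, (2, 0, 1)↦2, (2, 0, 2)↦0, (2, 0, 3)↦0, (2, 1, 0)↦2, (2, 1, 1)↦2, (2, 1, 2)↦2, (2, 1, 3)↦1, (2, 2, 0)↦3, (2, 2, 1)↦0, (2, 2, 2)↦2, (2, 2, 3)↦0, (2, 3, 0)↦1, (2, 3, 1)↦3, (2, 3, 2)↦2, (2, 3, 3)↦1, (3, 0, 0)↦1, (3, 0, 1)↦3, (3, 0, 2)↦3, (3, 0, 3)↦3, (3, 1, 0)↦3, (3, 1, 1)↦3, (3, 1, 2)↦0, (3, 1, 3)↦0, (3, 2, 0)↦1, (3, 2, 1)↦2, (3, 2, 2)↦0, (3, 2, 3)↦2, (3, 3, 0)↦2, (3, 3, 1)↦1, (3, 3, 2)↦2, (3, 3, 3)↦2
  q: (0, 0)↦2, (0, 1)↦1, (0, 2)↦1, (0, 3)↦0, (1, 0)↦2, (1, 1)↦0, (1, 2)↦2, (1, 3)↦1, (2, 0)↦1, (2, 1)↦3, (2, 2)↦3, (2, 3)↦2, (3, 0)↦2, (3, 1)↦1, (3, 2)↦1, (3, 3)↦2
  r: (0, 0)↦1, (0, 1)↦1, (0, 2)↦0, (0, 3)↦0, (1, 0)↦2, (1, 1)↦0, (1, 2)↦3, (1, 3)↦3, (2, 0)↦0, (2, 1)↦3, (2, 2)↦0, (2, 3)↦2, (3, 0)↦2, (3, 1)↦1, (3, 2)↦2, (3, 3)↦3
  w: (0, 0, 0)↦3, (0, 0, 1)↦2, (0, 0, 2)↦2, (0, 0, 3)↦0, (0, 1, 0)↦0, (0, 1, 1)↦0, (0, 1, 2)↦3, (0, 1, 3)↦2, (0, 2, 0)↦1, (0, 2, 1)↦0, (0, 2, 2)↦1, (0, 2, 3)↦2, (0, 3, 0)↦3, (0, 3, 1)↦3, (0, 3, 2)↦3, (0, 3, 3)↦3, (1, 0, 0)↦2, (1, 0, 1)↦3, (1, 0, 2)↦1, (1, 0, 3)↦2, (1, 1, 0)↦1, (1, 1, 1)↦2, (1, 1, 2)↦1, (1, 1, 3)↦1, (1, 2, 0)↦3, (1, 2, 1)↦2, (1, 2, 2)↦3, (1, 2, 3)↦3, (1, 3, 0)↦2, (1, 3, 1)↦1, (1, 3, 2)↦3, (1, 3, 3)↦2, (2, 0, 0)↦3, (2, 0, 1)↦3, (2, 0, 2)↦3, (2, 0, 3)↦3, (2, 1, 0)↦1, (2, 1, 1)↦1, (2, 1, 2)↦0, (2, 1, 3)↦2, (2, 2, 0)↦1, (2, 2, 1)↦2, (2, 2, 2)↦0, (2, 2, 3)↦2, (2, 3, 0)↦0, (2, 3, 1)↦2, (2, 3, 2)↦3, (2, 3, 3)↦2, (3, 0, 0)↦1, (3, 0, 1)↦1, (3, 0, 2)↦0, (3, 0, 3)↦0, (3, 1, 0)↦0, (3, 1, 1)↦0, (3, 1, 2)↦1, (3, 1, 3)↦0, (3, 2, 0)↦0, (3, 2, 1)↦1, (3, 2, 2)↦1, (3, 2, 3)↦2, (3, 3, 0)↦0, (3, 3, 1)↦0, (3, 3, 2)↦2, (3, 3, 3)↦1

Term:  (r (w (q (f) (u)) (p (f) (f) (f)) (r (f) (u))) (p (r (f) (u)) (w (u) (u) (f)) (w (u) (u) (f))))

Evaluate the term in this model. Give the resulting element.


value = 3

  f = 0
  u = 2
  (q (f) (u)) = q(0, 2) = 1
  f = 0
  f = 0
  f = 0
  (p (f) (f) (f)) = p(0, 0, 0) = 3
  f = 0
  u = 2
  (r (f) (u)) = r(0, 2) = 0
  (w (q (f) (u)) (p (f) (f) (f)) (r (f) (u))) = w(1, 3, 0) = 2
  f = 0
  u = 2
  (r (f) (u)) = r(0, 2) = 0
  u = 2
  u = 2
  f = 0
  (w (u) (u) (f)) = w(2, 2, 0) = 1
  u = 2
  u = 2
  f = 0
  (w (u) (u) (f)) = w(2, 2, 0) = 1
  (p (r (f) (u)) (w (u) (u) (f)) (w (u) (u) (f))) = p(0, 1, 1) = 1
  (r (w (q (f) (u)) (p (f) (f) (f)) (r (f) (u))) (p (r (f) (u)) (w (u) (u) (f)) (w (u) (u) (f)))) = r(2, 1) = 3


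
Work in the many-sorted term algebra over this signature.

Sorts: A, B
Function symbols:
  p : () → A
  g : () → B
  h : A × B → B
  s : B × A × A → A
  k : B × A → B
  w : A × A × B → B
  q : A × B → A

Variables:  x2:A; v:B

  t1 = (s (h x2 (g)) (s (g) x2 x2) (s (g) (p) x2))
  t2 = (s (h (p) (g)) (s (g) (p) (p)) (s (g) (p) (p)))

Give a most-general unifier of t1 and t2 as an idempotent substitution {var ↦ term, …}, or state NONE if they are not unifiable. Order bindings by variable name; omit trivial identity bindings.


{x2 ↦ (p)}


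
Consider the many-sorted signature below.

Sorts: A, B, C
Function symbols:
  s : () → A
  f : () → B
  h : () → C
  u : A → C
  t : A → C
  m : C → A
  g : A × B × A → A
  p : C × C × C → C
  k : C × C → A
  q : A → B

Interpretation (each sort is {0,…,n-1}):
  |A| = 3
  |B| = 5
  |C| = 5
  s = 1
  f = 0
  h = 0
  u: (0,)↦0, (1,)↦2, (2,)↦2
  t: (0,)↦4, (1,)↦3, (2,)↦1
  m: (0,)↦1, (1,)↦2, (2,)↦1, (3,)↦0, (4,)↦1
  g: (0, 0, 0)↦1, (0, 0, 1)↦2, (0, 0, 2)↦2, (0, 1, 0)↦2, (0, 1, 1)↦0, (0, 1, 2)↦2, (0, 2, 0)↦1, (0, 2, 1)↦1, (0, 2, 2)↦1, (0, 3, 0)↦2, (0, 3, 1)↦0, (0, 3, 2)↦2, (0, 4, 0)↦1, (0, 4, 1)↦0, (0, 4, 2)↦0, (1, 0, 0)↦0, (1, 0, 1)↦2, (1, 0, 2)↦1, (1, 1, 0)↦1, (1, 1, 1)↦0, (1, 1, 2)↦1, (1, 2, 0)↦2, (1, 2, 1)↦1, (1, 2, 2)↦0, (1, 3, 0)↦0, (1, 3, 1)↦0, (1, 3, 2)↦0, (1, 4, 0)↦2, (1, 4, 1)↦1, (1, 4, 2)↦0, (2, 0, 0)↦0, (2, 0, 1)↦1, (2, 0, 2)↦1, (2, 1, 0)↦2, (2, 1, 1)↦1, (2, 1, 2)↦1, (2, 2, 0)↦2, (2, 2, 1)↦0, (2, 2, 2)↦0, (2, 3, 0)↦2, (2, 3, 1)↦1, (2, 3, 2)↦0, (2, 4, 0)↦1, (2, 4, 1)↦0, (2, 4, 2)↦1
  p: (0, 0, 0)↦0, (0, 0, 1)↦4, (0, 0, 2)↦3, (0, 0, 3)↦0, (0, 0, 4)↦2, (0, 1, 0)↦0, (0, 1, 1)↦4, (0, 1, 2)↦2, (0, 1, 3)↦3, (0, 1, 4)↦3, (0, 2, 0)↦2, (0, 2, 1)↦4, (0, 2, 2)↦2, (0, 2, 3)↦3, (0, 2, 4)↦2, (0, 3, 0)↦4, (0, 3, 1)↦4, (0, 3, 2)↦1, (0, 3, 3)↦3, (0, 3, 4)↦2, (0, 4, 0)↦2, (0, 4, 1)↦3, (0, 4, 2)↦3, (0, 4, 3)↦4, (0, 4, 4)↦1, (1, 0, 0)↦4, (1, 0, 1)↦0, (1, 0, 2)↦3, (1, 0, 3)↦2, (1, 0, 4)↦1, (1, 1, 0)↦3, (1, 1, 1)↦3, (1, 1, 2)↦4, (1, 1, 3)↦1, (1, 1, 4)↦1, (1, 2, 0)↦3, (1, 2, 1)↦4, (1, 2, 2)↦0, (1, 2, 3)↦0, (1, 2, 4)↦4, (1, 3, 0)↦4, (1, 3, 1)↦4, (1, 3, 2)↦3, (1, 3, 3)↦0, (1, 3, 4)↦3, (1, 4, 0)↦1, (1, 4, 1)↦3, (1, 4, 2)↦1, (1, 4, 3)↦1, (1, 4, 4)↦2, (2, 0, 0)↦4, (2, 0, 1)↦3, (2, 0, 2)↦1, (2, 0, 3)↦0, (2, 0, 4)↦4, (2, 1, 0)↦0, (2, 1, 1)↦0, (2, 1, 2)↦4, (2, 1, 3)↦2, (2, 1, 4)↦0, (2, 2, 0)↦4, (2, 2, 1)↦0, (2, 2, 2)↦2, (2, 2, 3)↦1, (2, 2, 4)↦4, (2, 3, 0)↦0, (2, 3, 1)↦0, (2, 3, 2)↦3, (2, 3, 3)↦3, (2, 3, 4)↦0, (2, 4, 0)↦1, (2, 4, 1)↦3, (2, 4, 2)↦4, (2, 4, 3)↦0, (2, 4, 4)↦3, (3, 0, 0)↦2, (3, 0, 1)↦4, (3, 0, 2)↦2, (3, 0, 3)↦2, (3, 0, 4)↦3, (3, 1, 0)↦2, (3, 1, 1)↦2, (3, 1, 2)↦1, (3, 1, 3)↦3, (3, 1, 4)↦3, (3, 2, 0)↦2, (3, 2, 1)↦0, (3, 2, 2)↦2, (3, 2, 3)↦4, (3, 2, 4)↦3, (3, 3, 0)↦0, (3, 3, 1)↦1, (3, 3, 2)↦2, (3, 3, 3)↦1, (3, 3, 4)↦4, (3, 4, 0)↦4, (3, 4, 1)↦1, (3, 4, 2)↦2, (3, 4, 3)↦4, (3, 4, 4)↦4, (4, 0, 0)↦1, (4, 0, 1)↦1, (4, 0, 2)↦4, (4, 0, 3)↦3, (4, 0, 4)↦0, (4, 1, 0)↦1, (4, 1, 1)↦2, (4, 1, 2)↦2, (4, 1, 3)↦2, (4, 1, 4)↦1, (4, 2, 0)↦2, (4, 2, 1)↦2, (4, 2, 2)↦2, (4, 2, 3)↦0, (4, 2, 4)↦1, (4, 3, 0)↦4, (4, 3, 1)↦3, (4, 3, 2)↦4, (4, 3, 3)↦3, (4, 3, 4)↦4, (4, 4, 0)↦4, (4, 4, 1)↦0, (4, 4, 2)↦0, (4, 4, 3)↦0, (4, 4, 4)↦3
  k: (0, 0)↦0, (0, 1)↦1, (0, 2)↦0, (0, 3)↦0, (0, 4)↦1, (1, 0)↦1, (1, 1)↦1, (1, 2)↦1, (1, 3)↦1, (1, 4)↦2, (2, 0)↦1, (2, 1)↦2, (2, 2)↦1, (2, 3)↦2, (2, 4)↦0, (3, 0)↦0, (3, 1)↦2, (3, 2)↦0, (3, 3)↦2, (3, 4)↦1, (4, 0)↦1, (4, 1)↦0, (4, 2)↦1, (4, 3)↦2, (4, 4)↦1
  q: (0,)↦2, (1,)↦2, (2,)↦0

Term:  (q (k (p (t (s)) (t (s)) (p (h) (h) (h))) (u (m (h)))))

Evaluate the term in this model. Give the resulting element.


value = 2

  s = 1
  (t (s)) = t(1,) = 3
  s = 1
  (t (s)) = t(1,) = 3
  h = 0
  h = 0
  h = 0
  (p (h) (h) (h)) = p(0, 0, 0) = 0
  (p (t (s)) (t (s)) (p (h) (h) (h))) = p(3, 3, 0) = 0
  h = 0
  (m (h)) = m(0,) = 1
  (u (m (h))) = u(1,) = 2
  (k (p (t (s)) (t (s)) (p (h) (h) (h))) (u (m (h)))) = k(0, 2) = 0
  (q (k (p (t (s)) (t (s)) (p (h) (h) (h))) (u (m (h))))) = q(0,) = 2


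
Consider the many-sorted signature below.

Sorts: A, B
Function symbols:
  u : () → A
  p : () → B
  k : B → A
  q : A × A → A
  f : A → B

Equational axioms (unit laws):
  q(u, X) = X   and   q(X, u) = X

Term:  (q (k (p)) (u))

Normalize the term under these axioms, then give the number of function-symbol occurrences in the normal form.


size = 2

1. (q (k (p)) (u))  →  (k (p))
normal form: (k (p))


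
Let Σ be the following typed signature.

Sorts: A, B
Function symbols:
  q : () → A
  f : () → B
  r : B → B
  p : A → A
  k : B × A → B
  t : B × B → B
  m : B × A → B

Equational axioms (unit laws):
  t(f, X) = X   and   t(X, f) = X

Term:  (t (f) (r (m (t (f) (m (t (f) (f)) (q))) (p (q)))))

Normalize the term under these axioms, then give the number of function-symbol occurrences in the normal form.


1. (t (f) (r (m (t (f) (m (t (f) (f)) (q))) (p (q)))))  →  (r (m (t (f) (m (t (f) (f)) (q))) (p (q))))
2. (r (m (t (f) (m (t (f) (f)) (q))) (p (q))))  →  (r (m (m (t (f) (f)) (q)) (p (q))))
3. (r (m (m (t (f) (f)) (q)) (p (q))))  →  (r (m (m (f) (q)) (p (q))))
normal form: (r (m (m (f) (q)) (p (q))))

size = 7


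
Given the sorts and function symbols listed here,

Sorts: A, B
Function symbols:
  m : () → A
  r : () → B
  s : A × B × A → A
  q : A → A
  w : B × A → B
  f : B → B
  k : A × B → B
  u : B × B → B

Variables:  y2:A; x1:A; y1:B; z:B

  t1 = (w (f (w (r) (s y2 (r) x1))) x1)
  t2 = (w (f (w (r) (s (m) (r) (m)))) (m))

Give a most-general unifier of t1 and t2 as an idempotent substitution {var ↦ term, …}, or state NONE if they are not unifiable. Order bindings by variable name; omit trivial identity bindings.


{x1 ↦ (m), y2 ↦ (m)}


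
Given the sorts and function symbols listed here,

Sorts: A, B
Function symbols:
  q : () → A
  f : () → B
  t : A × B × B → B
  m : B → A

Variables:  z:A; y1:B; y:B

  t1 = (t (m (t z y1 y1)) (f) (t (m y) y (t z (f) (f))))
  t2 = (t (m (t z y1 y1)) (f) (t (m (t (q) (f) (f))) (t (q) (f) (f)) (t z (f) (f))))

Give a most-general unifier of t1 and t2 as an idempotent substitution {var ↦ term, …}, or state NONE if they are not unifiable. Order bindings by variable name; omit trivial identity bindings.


{y ↦ (t (q) (f) (f))}


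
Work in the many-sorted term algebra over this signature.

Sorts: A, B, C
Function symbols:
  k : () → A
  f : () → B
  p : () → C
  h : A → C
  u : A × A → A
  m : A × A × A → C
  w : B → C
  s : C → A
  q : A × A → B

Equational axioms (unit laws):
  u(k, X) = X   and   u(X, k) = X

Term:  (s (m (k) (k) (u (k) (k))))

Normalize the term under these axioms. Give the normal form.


normal form = (s (m (k) (k) (k)))

1. (s (m (k) (k) (u (k) (k))))  →  (s (m (k) (k) (k)))


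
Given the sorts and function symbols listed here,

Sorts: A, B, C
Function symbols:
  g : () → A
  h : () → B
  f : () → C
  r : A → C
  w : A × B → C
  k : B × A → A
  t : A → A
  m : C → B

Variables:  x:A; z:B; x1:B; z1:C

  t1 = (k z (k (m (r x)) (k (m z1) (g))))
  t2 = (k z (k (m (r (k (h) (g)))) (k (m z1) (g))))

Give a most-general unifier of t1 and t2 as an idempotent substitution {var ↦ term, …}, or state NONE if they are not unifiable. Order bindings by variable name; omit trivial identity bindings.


{x ↦ (k (h) (g))}


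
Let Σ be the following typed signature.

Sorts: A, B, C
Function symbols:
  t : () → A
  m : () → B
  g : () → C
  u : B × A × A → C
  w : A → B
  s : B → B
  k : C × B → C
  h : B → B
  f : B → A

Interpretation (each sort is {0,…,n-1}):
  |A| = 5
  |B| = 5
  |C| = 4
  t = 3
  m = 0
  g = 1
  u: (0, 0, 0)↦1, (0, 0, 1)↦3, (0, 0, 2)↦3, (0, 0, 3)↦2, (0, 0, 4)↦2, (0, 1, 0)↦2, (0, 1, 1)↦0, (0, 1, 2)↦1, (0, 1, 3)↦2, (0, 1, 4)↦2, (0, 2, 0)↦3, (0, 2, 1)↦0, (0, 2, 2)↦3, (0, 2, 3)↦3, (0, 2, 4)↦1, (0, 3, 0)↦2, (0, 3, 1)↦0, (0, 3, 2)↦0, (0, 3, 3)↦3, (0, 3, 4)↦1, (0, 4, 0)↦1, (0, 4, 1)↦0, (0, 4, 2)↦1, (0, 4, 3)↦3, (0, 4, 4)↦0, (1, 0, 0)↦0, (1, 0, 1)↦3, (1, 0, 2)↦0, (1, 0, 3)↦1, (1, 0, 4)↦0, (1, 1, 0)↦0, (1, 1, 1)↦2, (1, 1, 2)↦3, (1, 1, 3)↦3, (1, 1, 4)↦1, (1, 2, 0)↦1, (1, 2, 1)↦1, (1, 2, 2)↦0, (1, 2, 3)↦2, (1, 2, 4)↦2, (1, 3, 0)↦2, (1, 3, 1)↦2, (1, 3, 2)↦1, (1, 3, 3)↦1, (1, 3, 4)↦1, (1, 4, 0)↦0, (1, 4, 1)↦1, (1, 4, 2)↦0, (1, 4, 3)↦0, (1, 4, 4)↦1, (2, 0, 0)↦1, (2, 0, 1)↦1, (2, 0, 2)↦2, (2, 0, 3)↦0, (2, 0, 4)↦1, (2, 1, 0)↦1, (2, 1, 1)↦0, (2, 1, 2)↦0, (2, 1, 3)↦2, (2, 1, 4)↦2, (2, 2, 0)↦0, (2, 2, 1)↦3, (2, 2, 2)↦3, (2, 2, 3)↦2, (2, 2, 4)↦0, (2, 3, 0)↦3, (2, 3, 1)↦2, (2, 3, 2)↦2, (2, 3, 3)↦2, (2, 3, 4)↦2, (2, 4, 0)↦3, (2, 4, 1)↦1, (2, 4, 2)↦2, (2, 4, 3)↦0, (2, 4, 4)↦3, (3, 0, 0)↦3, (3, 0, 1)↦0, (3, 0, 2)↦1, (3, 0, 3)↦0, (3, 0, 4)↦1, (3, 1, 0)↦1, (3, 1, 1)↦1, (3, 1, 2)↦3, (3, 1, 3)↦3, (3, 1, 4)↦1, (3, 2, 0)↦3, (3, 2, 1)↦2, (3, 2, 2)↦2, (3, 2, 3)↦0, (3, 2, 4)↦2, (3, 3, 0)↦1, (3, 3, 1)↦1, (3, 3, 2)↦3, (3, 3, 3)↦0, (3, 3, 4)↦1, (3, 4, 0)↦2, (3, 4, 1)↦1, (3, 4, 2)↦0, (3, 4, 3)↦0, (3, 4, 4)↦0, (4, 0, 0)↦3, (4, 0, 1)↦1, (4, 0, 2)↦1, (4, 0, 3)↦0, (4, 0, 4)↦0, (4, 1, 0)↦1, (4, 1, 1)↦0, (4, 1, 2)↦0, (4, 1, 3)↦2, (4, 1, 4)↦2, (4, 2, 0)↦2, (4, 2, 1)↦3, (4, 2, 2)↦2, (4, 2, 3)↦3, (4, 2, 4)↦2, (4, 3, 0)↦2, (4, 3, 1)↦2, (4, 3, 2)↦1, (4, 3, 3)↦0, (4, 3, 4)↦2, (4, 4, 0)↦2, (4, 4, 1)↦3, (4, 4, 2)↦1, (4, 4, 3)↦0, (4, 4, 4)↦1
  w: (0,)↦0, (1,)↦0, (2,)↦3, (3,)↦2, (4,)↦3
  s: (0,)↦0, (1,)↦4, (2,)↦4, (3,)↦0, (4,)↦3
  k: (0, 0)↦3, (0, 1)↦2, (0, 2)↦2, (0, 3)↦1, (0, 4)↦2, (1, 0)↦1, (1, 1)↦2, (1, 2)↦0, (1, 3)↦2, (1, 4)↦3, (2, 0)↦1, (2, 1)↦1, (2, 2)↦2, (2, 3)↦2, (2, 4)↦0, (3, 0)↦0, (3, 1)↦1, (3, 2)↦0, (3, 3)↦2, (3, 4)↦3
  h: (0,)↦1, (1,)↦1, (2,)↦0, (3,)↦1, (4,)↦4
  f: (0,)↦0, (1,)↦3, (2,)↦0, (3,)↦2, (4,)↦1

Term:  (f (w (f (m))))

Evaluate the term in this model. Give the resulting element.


  m = 0
  (f (m)) = f(0,) = 0
  (w (f (m))) = w(0,) = 0
  (f (w (f (m)))) = f(0,) = 0

value = 0


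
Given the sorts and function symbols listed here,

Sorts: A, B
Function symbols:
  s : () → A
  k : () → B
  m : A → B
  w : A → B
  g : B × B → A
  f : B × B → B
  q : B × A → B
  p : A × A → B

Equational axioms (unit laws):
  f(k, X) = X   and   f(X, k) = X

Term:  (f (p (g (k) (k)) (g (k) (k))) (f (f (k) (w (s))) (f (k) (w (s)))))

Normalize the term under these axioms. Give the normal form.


normal form = (f (p (g (k) (k)) (g (k) (k))) (f (w (s)) (w (s))))

1. (f (p (g (k) (k)) (g (k) (k))) (f (f (k) (w (s))) (f (k) (w (s)))))  →  (f (p (g (k) (k)) (g (k) (k))) (f (w (s)) (f (k) (w (s)))))
2. (f (p (g (k) (k)) (g (k) (k))) (f (w (s)) (f (k) (w (s)))))  →  (f (p (g (k) (k)) (g (k) (k))) (f (w (s)) (w (s))))


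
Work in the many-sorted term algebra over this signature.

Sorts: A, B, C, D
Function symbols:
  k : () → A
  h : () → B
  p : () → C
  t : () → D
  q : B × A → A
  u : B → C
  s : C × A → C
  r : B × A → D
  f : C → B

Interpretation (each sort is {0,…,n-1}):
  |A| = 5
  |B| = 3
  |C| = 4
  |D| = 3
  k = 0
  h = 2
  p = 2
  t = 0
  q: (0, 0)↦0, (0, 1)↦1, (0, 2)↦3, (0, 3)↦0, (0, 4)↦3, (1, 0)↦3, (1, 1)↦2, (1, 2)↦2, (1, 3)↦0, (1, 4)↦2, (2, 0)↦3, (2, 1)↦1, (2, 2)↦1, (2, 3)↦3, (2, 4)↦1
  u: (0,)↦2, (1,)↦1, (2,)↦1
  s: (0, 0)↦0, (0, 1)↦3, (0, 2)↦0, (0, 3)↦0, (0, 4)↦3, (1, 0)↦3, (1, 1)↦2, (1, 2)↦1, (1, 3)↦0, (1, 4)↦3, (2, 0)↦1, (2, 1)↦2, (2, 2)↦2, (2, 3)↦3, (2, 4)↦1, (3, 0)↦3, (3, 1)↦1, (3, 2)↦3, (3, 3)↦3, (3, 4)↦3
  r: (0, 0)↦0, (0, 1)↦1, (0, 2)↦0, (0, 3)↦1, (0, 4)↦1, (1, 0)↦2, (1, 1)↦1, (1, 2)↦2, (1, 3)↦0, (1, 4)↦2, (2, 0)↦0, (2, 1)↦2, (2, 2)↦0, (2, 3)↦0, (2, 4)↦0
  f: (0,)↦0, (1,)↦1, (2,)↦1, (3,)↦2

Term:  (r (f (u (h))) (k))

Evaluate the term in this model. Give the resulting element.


  h = 2
  (u (h)) = u(2,) = 1
  (f (u (h))) = f(1,) = 1
  k = 0
  (r (f (u (h))) (k)) = r(1, 0) = 2

value = 2


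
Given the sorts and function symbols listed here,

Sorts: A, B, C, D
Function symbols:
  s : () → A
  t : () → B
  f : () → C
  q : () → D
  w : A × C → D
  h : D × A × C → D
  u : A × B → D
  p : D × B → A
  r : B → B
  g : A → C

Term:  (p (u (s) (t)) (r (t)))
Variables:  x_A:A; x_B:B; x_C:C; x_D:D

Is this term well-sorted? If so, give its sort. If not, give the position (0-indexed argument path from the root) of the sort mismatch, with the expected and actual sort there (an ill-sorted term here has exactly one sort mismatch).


    (s) : A
    (t) : B
  (u (s) (t)) : D
    (t) : B
  (r (t)) : B
(p (u (s) (t)) (r (t))) : A

well-sorted; sort = A


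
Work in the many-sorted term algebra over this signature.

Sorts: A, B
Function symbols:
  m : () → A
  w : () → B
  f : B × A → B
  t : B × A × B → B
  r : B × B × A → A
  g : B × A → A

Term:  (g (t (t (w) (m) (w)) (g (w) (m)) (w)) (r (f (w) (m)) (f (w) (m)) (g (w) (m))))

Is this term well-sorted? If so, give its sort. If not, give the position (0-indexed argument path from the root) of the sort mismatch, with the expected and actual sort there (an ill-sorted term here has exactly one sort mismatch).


well-sorted; sort = A

      (w) : B
      (m) : A
      (w) : B
    (t (w) (m) (w)) : B
      (w) : B
      (m) : A
    (g (w) (m)) : A
    (w) : B
  (t (t (w) (m) (w)) (g (w) (m)) (w)) : B
      (w) : B
      (m) : A
    (f (w) (m)) : B
      (w) : B
      (m) : A
    (f (w) (m)) : B
      (w) : B
      (m) : A
    (g (w) (m)) : A
  (r (f (w) (m)) (f (w) (m)) (g (w) (m))) : A
(g (t (t (w) (m) (w)) (g (w) (m)) (w)) (r (f (w) (m)) (f (w) (m)) (g (w) (m)))) : A


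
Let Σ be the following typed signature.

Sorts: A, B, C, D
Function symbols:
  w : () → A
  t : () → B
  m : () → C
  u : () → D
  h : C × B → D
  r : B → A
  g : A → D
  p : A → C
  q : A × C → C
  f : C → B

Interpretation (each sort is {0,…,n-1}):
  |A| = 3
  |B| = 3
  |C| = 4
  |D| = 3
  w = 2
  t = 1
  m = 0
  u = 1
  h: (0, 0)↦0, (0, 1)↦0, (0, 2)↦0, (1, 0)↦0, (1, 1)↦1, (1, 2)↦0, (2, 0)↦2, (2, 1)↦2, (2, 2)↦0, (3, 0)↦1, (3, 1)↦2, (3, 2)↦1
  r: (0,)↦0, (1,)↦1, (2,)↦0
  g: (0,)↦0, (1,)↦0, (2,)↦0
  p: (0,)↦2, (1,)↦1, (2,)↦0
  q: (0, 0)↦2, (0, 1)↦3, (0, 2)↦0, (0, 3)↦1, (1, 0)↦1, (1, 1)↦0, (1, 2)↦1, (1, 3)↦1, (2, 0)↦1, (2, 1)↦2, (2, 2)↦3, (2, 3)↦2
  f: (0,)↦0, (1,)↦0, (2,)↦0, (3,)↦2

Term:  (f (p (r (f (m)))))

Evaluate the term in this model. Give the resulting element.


  m = 0
  (f (m)) = f(0,) = 0
  (r (f (m))) = r(0,) = 0
  (p (r (f (m)))) = p(0,) = 2
  (f (p (r (f (m))))) = f(2,) = 0

value = 0


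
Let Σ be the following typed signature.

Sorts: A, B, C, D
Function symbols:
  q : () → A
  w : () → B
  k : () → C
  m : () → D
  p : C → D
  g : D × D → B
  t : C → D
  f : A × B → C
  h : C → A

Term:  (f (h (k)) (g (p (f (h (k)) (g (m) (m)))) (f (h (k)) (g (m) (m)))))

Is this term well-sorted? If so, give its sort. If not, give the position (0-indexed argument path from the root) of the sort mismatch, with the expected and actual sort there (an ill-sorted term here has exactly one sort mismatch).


    (k) : C
  (h (k)) : A
          (k) : C
        (h (k)) : A
          (m) : D
          (m) : D
        (g (m) (m)) : B
      (f (h (k)) (g (m) (m))) : C
    (p (f (h (k)) (g (m) (m)))) : D
        (k) : C
      (h (k)) : A
        (m) : D
        (m) : D
      (g (m) (m)) : B
    (f (h (k)) (g (m) (m))) : C
  (g (p (f (h (k)) (g (m) (m)))) (f (h (k)) (g (m) (m)))) : ✗ arg 1 at [1, 1] has sort C, expected D

ill-sorted at position [1, 1]: expected D, got C


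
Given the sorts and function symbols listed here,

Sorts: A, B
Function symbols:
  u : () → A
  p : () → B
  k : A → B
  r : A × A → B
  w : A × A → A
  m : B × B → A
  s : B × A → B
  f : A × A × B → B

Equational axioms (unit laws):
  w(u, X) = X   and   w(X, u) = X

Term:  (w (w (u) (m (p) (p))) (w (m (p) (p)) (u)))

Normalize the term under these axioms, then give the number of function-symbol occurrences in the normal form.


size = 7

1. (w (w (u) (m (p) (p))) (w (m (p) (p)) (u)))  →  (w (m (p) (p)) (w (m (p) (p)) (u)))
2. (w (m (p) (p)) (w (m (p) (p)) (u)))  →  (w (m (p) (p)) (m (p) (p)))
normal form: (w (m (p) (p)) (m (p) (p)))


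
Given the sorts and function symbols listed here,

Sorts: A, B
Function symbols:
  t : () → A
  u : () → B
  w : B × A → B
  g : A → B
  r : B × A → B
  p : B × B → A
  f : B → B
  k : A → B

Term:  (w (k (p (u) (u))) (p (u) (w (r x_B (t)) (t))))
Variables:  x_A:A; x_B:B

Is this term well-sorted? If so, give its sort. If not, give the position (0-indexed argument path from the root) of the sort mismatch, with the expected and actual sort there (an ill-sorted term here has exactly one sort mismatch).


well-sorted; sort = B

      (u) : B
      (u) : B
    (p (u) (u)) : A
  (k (p (u) (u))) : B
    (u) : B
        x_B : B
        (t) : A
      (r x_B (t)) : B
      (t) : A
    (w (r x_B (t)) (t)) : B
  (p (u) (w (r x_B (t)) (t))) : A
(w (k (p (u) (u))) (p (u) (w (r x_B (t)) (t)))) : B


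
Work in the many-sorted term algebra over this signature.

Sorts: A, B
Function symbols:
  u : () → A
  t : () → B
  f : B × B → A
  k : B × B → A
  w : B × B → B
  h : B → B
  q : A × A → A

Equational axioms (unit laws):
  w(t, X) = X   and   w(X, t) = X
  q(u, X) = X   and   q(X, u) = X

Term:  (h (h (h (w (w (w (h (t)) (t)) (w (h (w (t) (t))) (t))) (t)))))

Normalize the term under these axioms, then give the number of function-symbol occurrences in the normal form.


1. (h (h (h (w (w (w (h (t)) (t)) (w (h (w (t) (t))) (t))) (t)))))  →  (h (h (h (w (w (h (t)) (t)) (w (h (w (t) (t))) (t))))))
2. (h (h (h (w (w (h (t)) (t)) (w (h (w (t) (t))) (t))))))  →  (h (h (h (w (h (t)) (w (h (w (t) (t))) (t))))))
3. (h (h (h (w (h (t)) (w (h (w (t) (t))) (t))))))  →  (h (h (h (w (h (t)) (h (w (t) (t)))))))
4. (h (h (h (w (h (t)) (h (w (t) (t)))))))  →  (h (h (h (w (h (t)) (h (t))))))
normal form: (h (h (h (w (h (t)) (h (t))))))

size = 8
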